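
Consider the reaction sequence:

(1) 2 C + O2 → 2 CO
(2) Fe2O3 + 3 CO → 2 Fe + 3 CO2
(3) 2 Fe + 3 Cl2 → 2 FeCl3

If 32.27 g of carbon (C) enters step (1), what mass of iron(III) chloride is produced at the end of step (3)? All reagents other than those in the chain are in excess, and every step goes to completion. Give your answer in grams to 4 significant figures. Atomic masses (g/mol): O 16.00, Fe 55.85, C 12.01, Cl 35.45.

290.5 g

M(C) = 12.01 g/mol.
M(FeCl3) = 55.85 + 3(35.45) = 162.20 g/mol.
n(C) = 32.27 / 12.01 = 2.6869 mol.
Reaction (1): C→CO ratio 2:2 ⇒ n(CO) = 2.6869 mol.
Reaction (2): CO→Fe ratio 3:2 ⇒ n(Fe) = 1.7913 mol.
Reaction (3): Fe→FeCl3 ratio 2:2 ⇒ n(FeCl3) = 1.7913 mol.
Mass of FeCl3 = 1.7913 × 162.20 = 290.55 g.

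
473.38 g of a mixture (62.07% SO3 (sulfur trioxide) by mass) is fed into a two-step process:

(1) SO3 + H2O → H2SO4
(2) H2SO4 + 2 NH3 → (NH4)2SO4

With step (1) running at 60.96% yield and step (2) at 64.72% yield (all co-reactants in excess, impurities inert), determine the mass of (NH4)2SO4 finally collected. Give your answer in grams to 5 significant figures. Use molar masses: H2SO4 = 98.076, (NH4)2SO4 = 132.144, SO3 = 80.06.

191.34 g

Pure SO3 = 473.38 × 0.6207 = 293.827 g.
n(SO3) = 293.827 / 80.06 = 3.67008 mol.
Step 1 (SO3:H2SO4 = 1:1): theoretical n(H2SO4) = 3.67008 mol; at 60.96% yield, n(H2SO4) = 2.23728 mol.
Step 2 (H2SO4:(NH4)2SO4 = 1:1): theoretical n((NH4)2SO4) = 2.23728 mol, so theoretical mass = 2.23728 × 132.144 = 295.644 g.
At 64.72% yield, actual mass of (NH4)2SO4 = 295.644 × 0.6472 = 191.341 g.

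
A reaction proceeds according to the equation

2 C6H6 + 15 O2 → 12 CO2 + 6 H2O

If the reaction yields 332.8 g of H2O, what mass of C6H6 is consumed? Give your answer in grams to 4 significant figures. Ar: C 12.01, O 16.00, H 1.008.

M(H2O) = 2(1.008) + 16.00 = 18.016 g/mol.
M(C6H6) = 6(12.01) + 6(1.008) = 78.108 g/mol.
n(H2O) = 332.80 g / 18.016 g/mol = 18.472 mol.
From the equation the H2O:C6H6 mole ratio is 6:2, so n(C6H6) = 18.472 × 2/6 = 6.1575 mol.
Mass of C6H6 = 6.1575 mol × 78.108 g/mol = 480.95 g.

480.9 g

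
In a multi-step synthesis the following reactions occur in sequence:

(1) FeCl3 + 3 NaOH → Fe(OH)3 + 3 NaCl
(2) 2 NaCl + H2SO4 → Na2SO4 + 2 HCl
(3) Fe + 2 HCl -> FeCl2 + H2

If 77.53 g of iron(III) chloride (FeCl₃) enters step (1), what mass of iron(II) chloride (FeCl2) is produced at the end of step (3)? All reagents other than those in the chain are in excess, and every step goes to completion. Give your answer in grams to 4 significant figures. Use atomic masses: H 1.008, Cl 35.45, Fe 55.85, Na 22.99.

M(FeCl3) = 55.85 + 3(35.45) = 162.20 g/mol.
M(FeCl2) = 55.85 + 2(35.45) = 126.75 g/mol.
n(FeCl3) = 77.53 / 162.20 = 0.47799 mol.
Reaction (1): FeCl3→NaCl ratio 1:3 ⇒ n(NaCl) = 1.4340 mol.
Reaction (2): NaCl→HCl ratio 2:2 ⇒ n(HCl) = 1.4340 mol.
Reaction (3): HCl→FeCl2 ratio 2:1 ⇒ n(FeCl2) = 0.71699 mol.
Mass of FeCl2 = 0.71699 × 126.75 = 90.878 g.

90.88 g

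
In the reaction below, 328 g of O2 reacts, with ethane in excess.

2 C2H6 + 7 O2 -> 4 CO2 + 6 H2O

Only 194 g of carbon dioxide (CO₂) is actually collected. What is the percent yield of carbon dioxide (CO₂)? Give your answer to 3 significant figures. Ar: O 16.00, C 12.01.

75.3 %

M(O2) = 2(16.00) = 32.00 g/mol.
M(CO2) = 12.01 + 2(16.00) = 44.01 g/mol.
n(O2) = 328.0 g / 32.00 g/mol = 10.25 mol.
From the equation the O2:CO2 mole ratio is 7:4, so n(CO2) = 10.25 × 4/7 = 5.857 mol.
Mass of CO2 = 5.857 mol × 44.01 g/mol = 257.8 g.
This is the theoretical yield. Percent yield = 194 g / 257.8 g × 100% = 75.26%.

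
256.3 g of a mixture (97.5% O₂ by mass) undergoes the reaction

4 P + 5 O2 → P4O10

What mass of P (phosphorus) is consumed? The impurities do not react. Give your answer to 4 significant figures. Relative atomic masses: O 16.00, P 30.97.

Mass of pure O2 = 256.3 g × 0.975 = 249.89 g.
M(O2) = 2(16.00) = 32.00 g/mol.
M(P) = 30.97 g/mol.
n(O2) = 249.89 g / 32.00 g/mol = 7.8091 mol.
From the equation the O2:P mole ratio is 5:4, so n(P) = 7.8091 × 4/5 = 6.2473 mol.
Mass of P = 6.2473 mol × 30.97 g/mol = 193.48 g.

193.5 g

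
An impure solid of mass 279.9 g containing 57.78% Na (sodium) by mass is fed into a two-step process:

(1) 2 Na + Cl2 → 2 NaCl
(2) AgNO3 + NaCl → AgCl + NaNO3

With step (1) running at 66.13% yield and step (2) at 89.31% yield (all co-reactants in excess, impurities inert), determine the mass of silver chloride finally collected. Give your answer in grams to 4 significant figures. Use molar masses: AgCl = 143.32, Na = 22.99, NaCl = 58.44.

595.5 g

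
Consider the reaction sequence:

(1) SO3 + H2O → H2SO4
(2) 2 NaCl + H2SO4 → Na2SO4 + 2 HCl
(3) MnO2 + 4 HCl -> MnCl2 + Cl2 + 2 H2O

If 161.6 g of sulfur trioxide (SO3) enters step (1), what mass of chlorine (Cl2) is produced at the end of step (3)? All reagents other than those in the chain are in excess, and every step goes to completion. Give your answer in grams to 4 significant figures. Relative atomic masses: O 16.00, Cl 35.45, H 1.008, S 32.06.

M(SO3) = 32.06 + 3(16.00) = 80.06 g/mol.
M(Cl2) = 2(35.45) = 70.90 g/mol.
n(SO3) = 161.6 / 80.06 = 2.0185 mol.
Reaction (1): SO3→H2SO4 ratio 1:1 ⇒ n(H2SO4) = 2.0185 mol.
Reaction (2): H2SO4→HCl ratio 1:2 ⇒ n(HCl) = 4.0370 mol.
Reaction (3): HCl→Cl2 ratio 4:1 ⇒ n(Cl2) = 1.0092 mol.
Mass of Cl2 = 1.0092 × 70.90 = 71.555 g.

71.56 g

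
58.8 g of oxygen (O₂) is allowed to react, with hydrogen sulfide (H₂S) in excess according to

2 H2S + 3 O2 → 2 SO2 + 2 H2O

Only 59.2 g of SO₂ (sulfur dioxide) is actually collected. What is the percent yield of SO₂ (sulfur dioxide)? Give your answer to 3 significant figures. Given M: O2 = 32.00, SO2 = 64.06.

75.4 %

n(O2) = 58.80 g / 32.00 g/mol = 1.837 mol.
From the equation the O2:SO2 mole ratio is 3:2, so n(SO2) = 1.837 × 2/3 = 1.225 mol.
Mass of SO2 = 1.225 mol × 64.06 g/mol = 78.47 g.
This is the theoretical yield. Percent yield = 59.2 g / 78.47 g × 100% = 75.44%.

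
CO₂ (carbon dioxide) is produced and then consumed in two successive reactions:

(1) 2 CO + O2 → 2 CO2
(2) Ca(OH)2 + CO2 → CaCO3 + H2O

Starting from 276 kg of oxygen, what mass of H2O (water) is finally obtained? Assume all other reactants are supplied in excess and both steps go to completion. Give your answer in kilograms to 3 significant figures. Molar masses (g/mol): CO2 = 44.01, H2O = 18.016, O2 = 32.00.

311 kg

276 kg = 276000 g.
n(O2) = 276000 / 32.00 = 8625 mol.
Step 1 gives a 1:2 ratio of O2 to CO2, so n(CO2) = 17250 mol.
In step 2 the CO2:H2O ratio is 1:1, so n(H2O) = 17250 mol.
Mass of H2O = 17250 × 18.016 = 310800 g = 311 kg.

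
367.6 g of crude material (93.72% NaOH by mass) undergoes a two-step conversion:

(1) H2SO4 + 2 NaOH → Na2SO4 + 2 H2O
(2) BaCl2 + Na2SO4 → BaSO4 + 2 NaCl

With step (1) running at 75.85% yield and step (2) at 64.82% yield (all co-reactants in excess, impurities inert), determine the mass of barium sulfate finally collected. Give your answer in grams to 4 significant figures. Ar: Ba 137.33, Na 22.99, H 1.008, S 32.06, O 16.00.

Pure NaOH = 367.6 × 0.9372 = 344.51 g.
M(NaOH) = 22.99 + 16.00 + 1.008 = 39.998 g/mol.
M(BaSO4) = 137.33 + 32.06 + 4(16.00) = 233.39 g/mol.
n(NaOH) = 344.51 / 39.998 = 8.6133 mol.
Step 1 (NaOH:Na2SO4 = 2:1): theoretical n(Na2SO4) = 4.3066 mol; at 75.85% yield, n(Na2SO4) = 3.2666 mol.
Step 2 (Na2SO4:BaSO4 = 1:1): theoretical n(BaSO4) = 3.2666 mol, so theoretical mass = 3.2666 × 233.39 = 762.39 g.
At 64.82% yield, actual mass of BaSO4 = 762.39 × 0.6482 = 494.18 g.

494.2 g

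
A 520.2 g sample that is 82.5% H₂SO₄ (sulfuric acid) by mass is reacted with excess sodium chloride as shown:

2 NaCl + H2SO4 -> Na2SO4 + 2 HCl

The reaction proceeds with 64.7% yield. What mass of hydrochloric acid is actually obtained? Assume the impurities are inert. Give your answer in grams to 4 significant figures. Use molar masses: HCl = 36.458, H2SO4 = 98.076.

206.4 g

Pure H2SO4 available = 520.2 g × 0.825 = 429.17 g.
n(H2SO4) = 429.17 g / 98.076 g/mol = 4.3758 mol.
From the equation the H2SO4:HCl mole ratio is 1:2, so n(HCl) = 4.3758 × 2/1 = 8.7517 mol.
Mass of HCl = 8.7517 mol × 36.458 g/mol = 319.07 g.
Actual mass collected = 319.07 g × 0.647 = 206.44 g.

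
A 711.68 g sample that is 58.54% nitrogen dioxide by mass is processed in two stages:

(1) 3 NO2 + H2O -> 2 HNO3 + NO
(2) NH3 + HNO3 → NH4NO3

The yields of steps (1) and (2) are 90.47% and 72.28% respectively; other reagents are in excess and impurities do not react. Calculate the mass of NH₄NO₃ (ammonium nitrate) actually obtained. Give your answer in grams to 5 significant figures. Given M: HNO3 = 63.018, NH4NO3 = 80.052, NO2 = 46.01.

316.00 g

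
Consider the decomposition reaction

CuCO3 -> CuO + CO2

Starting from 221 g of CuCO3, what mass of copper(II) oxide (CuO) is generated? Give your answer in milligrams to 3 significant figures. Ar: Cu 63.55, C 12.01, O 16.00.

142000 mg

M(CuCO3) = 63.55 + 12.01 + 3(16.00) = 123.56 g/mol.
M(CuO) = 63.55 + 16.00 = 79.55 g/mol.
n(CuCO3) = 221.0 g / 123.56 g/mol = 1.789 mol.
From the equation the CuCO3:CuO mole ratio is 1:1, so n(CuO) = 1.789 × 1/1 = 1.789 mol.
Mass of CuO = 1.789 mol × 79.55 g/mol = 142.3 g.
Converting to mg: 142.3 g = 142000 mg.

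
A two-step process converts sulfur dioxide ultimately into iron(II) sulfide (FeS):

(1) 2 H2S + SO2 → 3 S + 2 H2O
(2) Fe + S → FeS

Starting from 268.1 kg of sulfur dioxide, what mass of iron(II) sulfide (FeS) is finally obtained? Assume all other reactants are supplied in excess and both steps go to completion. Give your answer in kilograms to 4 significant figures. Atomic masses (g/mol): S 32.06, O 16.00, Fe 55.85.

1104 kg

M(SO2) = 32.06 + 2(16.00) = 64.06 g/mol.
M(FeS) = 55.85 + 32.06 = 87.91 g/mol.
268.1 kg = 268100 g.
n(SO2) = 268100 / 64.06 = 4185.1 mol.
Step 1 gives a 1:3 ratio of SO2 to S, so n(S) = 12555 mol.
In step 2 the S:FeS ratio is 1:1, so n(FeS) = 12555 mol.
Mass of FeS = 12555 × 87.91 = 1.1037 × 10^6 g = 1104 kg.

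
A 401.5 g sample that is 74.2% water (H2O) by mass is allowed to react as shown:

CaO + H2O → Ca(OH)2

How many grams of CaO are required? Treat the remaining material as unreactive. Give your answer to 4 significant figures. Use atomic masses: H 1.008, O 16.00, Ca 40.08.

Mass of pure H2O = 401.5 g × 0.742 = 297.91 g.
M(H2O) = 2(1.008) + 16.00 = 18.016 g/mol.
M(CaO) = 40.08 + 16.00 = 56.08 g/mol.
n(H2O) = 297.91 g / 18.016 g/mol = 16.536 mol.
From the equation the H2O:CaO mole ratio is 1:1, so n(CaO) = 16.536 × 1/1 = 16.536 mol.
Mass of CaO = 16.536 mol × 56.08 g/mol = 927.34 g.

927.3 g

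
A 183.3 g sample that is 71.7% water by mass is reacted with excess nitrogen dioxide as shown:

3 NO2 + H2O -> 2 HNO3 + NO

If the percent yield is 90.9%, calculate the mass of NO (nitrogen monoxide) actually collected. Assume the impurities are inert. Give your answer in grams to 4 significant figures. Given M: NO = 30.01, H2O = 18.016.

Pure H2O available = 183.3 g × 0.717 = 131.43 g.
n(H2O) = 131.43 g / 18.016 g/mol = 7.2950 mol.
From the equation the H2O:NO mole ratio is 1:1, so n(NO) = 7.2950 × 1/1 = 7.2950 mol.
Mass of NO = 7.2950 mol × 30.01 g/mol = 218.92 g.
Actual mass collected = 218.92 g × 0.909 = 199.00 g.

199.0 g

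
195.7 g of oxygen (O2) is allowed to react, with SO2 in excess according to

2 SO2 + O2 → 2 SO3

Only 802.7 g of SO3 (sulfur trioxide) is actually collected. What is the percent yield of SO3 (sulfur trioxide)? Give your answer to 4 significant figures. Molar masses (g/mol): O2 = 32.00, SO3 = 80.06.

81.97 %

n(O2) = 195.70 g / 32.00 g/mol = 6.1156 mol.
From the equation the O2:SO3 mole ratio is 1:2, so n(SO3) = 6.1156 × 2/1 = 12.231 mol.
Mass of SO3 = 12.231 mol × 80.06 g/mol = 979.23 g.
This is the theoretical yield. Percent yield = 802.7 g / 979.23 g × 100% = 81.972%.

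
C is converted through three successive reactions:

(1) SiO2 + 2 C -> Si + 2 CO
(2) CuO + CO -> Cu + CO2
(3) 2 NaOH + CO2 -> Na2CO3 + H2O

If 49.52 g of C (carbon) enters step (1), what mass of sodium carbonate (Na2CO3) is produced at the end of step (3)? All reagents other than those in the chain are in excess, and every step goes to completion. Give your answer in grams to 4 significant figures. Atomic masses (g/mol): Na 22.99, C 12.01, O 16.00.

437.0 g

M(C) = 12.01 g/mol.
M(Na2CO3) = 2(22.99) + 12.01 + 3(16.00) = 105.99 g/mol.
n(C) = 49.52 / 12.01 = 4.1232 mol.
Reaction (1): C→CO ratio 2:2 ⇒ n(CO) = 4.1232 mol.
Reaction (2): CO→CO2 ratio 1:1 ⇒ n(CO2) = 4.1232 mol.
Reaction (3): CO2→Na2CO3 ratio 1:1 ⇒ n(Na2CO3) = 4.1232 mol.
Mass of Na2CO3 = 4.1232 × 105.99 = 437.02 g.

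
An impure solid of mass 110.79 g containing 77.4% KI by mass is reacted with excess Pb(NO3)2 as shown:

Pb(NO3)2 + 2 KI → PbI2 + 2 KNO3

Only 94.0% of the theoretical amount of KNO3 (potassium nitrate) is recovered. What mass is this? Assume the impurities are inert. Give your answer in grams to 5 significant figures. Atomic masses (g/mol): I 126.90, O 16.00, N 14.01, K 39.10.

Pure KI available = 110.79 g × 0.774 = 85.7515 g.
M(KI) = 39.10 + 126.90 = 166.00 g/mol.
M(KNO3) = 39.10 + 14.01 + 3(16.00) = 101.11 g/mol.
n(KI) = 85.7515 g / 166.00 g/mol = 0.516575 mol.
From the equation the KI:KNO3 mole ratio is 2:2, so n(KNO3) = 0.516575 × 2/2 = 0.516575 mol.
Mass of KNO3 = 0.516575 mol × 101.11 g/mol = 52.2309 g.
Actual mass collected = 52.2309 g × 0.940 = 49.0971 g.

49.097 g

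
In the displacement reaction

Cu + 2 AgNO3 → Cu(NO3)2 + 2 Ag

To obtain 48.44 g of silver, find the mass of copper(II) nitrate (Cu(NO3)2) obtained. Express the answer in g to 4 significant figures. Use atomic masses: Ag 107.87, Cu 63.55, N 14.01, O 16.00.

M(Ag) = 107.87 g/mol.
M(Cu(NO3)2) = 63.55 + 2(14.01) + 6(16.00) = 187.57 g/mol.
n(Ag) = 48.440 g / 107.87 g/mol = 0.44906 mol.
From the equation the Ag:Cu(NO3)2 mole ratio is 2:1, so n(Cu(NO3)2) = 0.44906 × 1/2 = 0.22453 mol.
Mass of Cu(NO3)2 = 0.22453 mol × 187.57 g/mol = 42.115 g.

42.12 g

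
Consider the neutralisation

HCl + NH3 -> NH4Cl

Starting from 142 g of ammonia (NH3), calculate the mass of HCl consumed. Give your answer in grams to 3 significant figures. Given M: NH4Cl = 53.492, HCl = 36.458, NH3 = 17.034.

n(NH3) = 142.0 g / 17.034 g/mol = 8.336 mol.
From the equation the NH3:HCl mole ratio is 1:1, so n(HCl) = 8.336 × 1/1 = 8.336 mol.
Mass of HCl = 8.336 mol × 36.458 g/mol = 303.9 g.

304 g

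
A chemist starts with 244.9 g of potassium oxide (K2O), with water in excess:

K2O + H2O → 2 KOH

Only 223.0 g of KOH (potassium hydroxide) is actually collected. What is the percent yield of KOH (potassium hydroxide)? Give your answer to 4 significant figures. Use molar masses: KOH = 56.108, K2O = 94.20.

n(K2O) = 244.90 g / 94.20 g/mol = 2.5998 mol.
From the equation the K2O:KOH mole ratio is 1:2, so n(KOH) = 2.5998 × 2/1 = 5.1996 mol.
Mass of KOH = 5.1996 mol × 56.108 g/mol = 291.74 g.
This is the theoretical yield. Percent yield = 223.0 g / 291.74 g × 100% = 76.439%.

76.44 %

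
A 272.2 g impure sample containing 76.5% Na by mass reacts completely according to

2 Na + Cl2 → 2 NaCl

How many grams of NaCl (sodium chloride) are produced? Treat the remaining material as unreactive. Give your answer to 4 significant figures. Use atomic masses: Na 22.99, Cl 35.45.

Mass of pure Na = 272.2 g × 0.765 = 208.23 g.
M(Na) = 22.99 g/mol.
M(NaCl) = 22.99 + 35.45 = 58.44 g/mol.
n(Na) = 208.23 g / 22.99 g/mol = 9.0575 mol.
From the equation the Na:NaCl mole ratio is 2:2, so n(NaCl) = 9.0575 × 2/2 = 9.0575 mol.
Mass of NaCl = 9.0575 mol × 58.44 g/mol = 529.32 g.

529.3 g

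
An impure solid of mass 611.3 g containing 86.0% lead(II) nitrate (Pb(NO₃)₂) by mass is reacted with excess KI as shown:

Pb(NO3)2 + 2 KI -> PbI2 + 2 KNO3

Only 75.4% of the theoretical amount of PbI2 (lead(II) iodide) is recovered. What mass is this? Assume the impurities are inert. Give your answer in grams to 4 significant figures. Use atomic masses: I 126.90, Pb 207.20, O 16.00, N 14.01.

Pure Pb(NO3)2 available = 611.3 g × 0.860 = 525.72 g.
M(Pb(NO3)2) = 207.20 + 2(14.01) + 6(16.00) = 331.22 g/mol.
M(PbI2) = 207.20 + 2(126.90) = 461.00 g/mol.
n(Pb(NO3)2) = 525.72 g / 331.22 g/mol = 1.5872 mol.
From the equation the Pb(NO3)2:PbI2 mole ratio is 1:1, so n(PbI2) = 1.5872 × 1/1 = 1.5872 mol.
Mass of PbI2 = 1.5872 mol × 461.00 g/mol = 731.71 g.
Actual mass collected = 731.71 g × 0.754 = 551.71 g.

551.7 g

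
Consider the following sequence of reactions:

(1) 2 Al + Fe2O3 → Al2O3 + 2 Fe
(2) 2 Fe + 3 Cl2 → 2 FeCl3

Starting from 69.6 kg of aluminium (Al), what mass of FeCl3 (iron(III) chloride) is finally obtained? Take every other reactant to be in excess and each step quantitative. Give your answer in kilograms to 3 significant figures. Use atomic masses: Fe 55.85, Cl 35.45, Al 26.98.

M(Al) = 26.98 g/mol.
M(FeCl3) = 55.85 + 3(35.45) = 162.20 g/mol.
69.6 kg = 69600 g.
n(Al) = 69600 / 26.98 = 2580 mol.
Step 1 gives a 2:2 ratio of Al to Fe, so n(Fe) = 2580 mol.
In step 2 the Fe:FeCl3 ratio is 2:2, so n(FeCl3) = 2580 mol.
Mass of FeCl3 = 2580 × 162.20 = 418400 g = 418 kg.

418 kg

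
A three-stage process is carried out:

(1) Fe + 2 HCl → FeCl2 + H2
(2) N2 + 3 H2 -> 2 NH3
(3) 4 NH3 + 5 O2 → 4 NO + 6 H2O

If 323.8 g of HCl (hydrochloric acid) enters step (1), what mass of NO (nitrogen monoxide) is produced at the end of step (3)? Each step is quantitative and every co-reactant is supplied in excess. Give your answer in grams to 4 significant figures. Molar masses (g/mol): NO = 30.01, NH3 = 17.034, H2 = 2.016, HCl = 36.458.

n(HCl) = 323.8 / 36.458 = 8.8815 mol.
Reaction (1): HCl→H2 ratio 2:1 ⇒ n(H2) = 4.4407 mol.
Reaction (2): H2→NH3 ratio 3:2 ⇒ n(NH3) = 2.9605 mol.
Reaction (3): NH3→NO ratio 4:4 ⇒ n(NO) = 2.9605 mol.
Mass of NO = 2.9605 × 30.01 = 88.844 g.

88.84 g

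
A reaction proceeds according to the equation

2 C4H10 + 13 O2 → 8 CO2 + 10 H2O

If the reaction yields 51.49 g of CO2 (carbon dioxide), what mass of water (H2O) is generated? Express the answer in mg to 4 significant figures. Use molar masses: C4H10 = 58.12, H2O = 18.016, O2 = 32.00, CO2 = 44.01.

n(CO2) = 51.490 g / 44.01 g/mol = 1.1700 mol.
From the equation the CO2:H2O mole ratio is 8:10, so n(H2O) = 1.1700 × 10/8 = 1.4625 mol.
Mass of H2O = 1.4625 mol × 18.016 g/mol = 26.348 g.
Converting to mg: 26.348 g = 26350 mg.

26350 mg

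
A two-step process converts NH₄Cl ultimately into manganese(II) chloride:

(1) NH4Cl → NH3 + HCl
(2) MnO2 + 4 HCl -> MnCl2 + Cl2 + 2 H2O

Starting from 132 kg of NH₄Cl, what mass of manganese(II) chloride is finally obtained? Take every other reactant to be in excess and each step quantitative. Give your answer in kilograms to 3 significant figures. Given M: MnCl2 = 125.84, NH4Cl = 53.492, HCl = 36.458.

77.6 kg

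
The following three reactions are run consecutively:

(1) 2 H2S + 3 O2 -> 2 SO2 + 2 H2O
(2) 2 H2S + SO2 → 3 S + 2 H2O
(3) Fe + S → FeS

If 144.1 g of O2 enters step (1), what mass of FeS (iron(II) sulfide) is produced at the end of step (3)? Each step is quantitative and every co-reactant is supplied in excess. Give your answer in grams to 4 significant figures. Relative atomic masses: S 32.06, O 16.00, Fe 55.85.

M(O2) = 2(16.00) = 32.00 g/mol.
M(FeS) = 55.85 + 32.06 = 87.91 g/mol.
n(O2) = 144.1 / 32.00 = 4.5031 mol.
Reaction (1): O2→SO2 ratio 3:2 ⇒ n(SO2) = 3.0021 mol.
Reaction (2): SO2→S ratio 1:3 ⇒ n(S) = 9.0062 mol.
Reaction (3): S→FeS ratio 1:1 ⇒ n(FeS) = 9.0062 mol.
Mass of FeS = 9.0062 × 87.91 = 791.74 g.

791.7 g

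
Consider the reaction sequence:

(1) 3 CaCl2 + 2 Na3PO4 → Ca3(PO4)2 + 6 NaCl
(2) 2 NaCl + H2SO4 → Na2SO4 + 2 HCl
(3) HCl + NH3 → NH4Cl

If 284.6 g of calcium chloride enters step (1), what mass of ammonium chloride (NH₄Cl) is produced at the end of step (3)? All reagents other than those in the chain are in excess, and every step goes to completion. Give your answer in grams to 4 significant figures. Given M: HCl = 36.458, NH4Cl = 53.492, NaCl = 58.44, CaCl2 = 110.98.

274.4 g

n(CaCl2) = 284.6 / 110.98 = 2.5644 mol.
Reaction (1): CaCl2→NaCl ratio 3:6 ⇒ n(NaCl) = 5.1289 mol.
Reaction (2): NaCl→HCl ratio 2:2 ⇒ n(HCl) = 5.1289 mol.
Reaction (3): HCl→NH4Cl ratio 1:1 ⇒ n(NH4Cl) = 5.1289 mol.
Mass of NH4Cl = 5.1289 × 53.492 = 274.35 g.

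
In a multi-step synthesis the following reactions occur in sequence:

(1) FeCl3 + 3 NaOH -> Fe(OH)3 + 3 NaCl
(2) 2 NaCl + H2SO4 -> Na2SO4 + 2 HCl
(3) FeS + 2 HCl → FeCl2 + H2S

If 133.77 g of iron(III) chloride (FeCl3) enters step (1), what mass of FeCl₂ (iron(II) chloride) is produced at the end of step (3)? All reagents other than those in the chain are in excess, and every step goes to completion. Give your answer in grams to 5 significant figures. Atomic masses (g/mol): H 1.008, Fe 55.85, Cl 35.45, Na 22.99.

M(FeCl3) = 55.85 + 3(35.45) = 162.20 g/mol.
M(FeCl2) = 55.85 + 2(35.45) = 126.75 g/mol.
n(FeCl3) = 133.77 / 162.20 = 0.824723 mol.
Reaction (1): FeCl3→NaCl ratio 1:3 ⇒ n(NaCl) = 2.47417 mol.
Reaction (2): NaCl→HCl ratio 2:2 ⇒ n(HCl) = 2.47417 mol.
Reaction (3): HCl→FeCl2 ratio 2:1 ⇒ n(FeCl2) = 1.23708 mol.
Mass of FeCl2 = 1.23708 × 126.75 = 156.800 g.

156.80 g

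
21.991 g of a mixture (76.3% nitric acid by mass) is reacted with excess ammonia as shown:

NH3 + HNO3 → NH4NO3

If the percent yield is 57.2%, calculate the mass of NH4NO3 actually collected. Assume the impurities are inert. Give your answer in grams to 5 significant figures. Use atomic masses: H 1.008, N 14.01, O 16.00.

12.192 g

Pure HNO3 available = 21.991 g × 0.763 = 16.7791 g.
M(HNO3) = 1.008 + 14.01 + 3(16.00) = 63.018 g/mol.
M(NH4NO3) = 2(14.01) + 4(1.008) + 3(16.00) = 80.052 g/mol.
n(HNO3) = 16.7791 g / 63.018 g/mol = 0.266259 mol.
From the equation the HNO3:NH4NO3 mole ratio is 1:1, so n(NH4NO3) = 0.266259 × 1/1 = 0.266259 mol.
Mass of NH4NO3 = 0.266259 mol × 80.052 g/mol = 21.3146 g.
Actual mass collected = 21.3146 g × 0.572 = 12.1919 g.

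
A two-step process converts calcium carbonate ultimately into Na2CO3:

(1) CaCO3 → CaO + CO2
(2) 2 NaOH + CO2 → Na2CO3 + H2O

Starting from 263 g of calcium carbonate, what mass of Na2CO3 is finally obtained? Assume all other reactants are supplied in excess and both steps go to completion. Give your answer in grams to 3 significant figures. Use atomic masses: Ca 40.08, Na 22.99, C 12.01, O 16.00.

M(CaCO3) = 40.08 + 12.01 + 3(16.00) = 100.09 g/mol.
M(Na2CO3) = 2(22.99) + 12.01 + 3(16.00) = 105.99 g/mol.
n(CaCO3) = 263.0 / 100.09 = 2.628 mol.
Step 1 gives a 1:1 ratio of CaCO3 to CO2, so n(CO2) = 2.628 mol.
In step 2 the CO2:Na2CO3 ratio is 1:1, so n(Na2CO3) = 2.628 mol.
Mass of Na2CO3 = 2.628 × 105.99 = 278.5 g.

279 g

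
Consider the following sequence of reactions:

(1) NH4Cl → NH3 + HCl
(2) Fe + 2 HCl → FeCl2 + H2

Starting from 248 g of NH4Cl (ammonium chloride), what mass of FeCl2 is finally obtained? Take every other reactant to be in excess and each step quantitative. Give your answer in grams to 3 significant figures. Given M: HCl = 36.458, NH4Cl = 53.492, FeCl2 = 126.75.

294 g

n(NH4Cl) = 248.0 / 53.492 = 4.636 mol.
Step 1 gives a 1:1 ratio of NH4Cl to HCl, so n(HCl) = 4.636 mol.
In step 2 the HCl:FeCl2 ratio is 2:1, so n(FeCl2) = 2.318 mol.
Mass of FeCl2 = 2.318 × 126.75 = 293.8 g.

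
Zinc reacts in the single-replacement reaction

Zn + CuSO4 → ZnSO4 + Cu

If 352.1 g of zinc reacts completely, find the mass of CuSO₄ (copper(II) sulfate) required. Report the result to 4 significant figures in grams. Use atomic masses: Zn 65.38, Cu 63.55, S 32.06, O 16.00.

859.6 g

M(Zn) = 65.38 g/mol.
M(CuSO4) = 63.55 + 32.06 + 4(16.00) = 159.61 g/mol.
n(Zn) = 352.10 g / 65.38 g/mol = 5.3854 mol.
From the equation the Zn:CuSO4 mole ratio is 1:1, so n(CuSO4) = 5.3854 × 1/1 = 5.3854 mol.
Mass of CuSO4 = 5.3854 mol × 159.61 g/mol = 859.57 g.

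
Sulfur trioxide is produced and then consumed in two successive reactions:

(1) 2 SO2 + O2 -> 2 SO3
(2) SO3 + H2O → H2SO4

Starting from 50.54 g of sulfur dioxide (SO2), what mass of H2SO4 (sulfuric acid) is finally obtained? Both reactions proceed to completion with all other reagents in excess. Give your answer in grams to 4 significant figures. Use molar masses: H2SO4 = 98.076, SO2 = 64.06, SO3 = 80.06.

77.38 g

n(SO2) = 50.540 / 64.06 = 0.78895 mol.
Step 1 gives a 2:2 ratio of SO2 to SO3, so n(SO3) = 0.78895 mol.
In step 2 the SO3:H2SO4 ratio is 1:1, so n(H2SO4) = 0.78895 mol.
Mass of H2SO4 = 0.78895 × 98.076 = 77.377 g.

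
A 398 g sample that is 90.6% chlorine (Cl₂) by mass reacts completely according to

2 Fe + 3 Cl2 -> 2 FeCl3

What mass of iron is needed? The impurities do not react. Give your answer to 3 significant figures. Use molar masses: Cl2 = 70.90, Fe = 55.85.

189 g

Mass of pure Cl2 = 398 g × 0.906 = 360.6 g.
n(Cl2) = 360.6 g / 70.90 g/mol = 5.086 mol.
From the equation the Cl2:Fe mole ratio is 3:2, so n(Fe) = 5.086 × 2/3 = 3.391 mol.
Mass of Fe = 3.391 mol × 55.85 g/mol = 189.4 g.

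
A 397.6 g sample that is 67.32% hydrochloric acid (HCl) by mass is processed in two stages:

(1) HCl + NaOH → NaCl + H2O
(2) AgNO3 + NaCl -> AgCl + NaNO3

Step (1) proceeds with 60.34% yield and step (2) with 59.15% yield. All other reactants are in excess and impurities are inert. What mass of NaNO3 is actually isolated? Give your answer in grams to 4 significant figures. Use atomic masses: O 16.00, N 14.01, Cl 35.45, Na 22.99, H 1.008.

Pure HCl = 397.6 × 0.6732 = 267.66 g.
M(HCl) = 1.008 + 35.45 = 36.458 g/mol.
M(NaNO3) = 22.99 + 14.01 + 3(16.00) = 85.00 g/mol.
n(HCl) = 267.66 / 36.458 = 7.3417 mol.
Step 1 (HCl:NaCl = 1:1): theoretical n(NaCl) = 7.3417 mol; at 60.34% yield, n(NaCl) = 4.4300 mol.
Step 2 (NaCl:NaNO3 = 1:1): theoretical n(NaNO3) = 4.4300 mol, so theoretical mass = 4.4300 × 85.00 = 376.55 g.
At 59.15% yield, actual mass of NaNO3 = 376.55 × 0.5915 = 222.73 g.

222.7 g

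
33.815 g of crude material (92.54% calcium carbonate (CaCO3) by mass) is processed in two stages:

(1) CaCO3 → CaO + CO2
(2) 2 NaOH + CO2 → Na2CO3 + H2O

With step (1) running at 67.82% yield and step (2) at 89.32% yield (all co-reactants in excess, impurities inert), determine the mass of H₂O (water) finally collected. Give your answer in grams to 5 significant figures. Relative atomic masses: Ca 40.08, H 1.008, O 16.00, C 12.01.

3.4120 g

Pure CaCO3 = 33.815 × 0.9254 = 31.2924 g.
M(CaCO3) = 40.08 + 12.01 + 3(16.00) = 100.09 g/mol.
M(H2O) = 2(1.008) + 16.00 = 18.016 g/mol.
n(CaCO3) = 31.2924 / 100.09 = 0.312643 mol.
Step 1 (CaCO3:CO2 = 1:1): theoretical n(CO2) = 0.312643 mol; at 67.82% yield, n(CO2) = 0.212034 mol.
Step 2 (CO2:H2O = 1:1): theoretical n(H2O) = 0.212034 mol, so theoretical mass = 0.212034 × 18.016 = 3.82001 g.
At 89.32% yield, actual mass of H2O = 3.82001 × 0.8932 = 3.41203 g.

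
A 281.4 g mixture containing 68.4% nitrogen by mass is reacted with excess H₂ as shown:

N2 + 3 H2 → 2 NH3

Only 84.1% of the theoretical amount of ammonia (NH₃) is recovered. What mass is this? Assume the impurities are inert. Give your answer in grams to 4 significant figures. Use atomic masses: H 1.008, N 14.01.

196.8 g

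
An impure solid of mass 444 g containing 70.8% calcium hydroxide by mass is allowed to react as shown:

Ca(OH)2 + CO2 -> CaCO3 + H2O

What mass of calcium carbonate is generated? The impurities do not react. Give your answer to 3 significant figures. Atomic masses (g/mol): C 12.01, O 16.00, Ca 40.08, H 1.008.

425 g

Mass of pure Ca(OH)2 = 444 g × 0.708 = 314.4 g.
M(Ca(OH)2) = 40.08 + 2(16.00) + 2(1.008) = 74.096 g/mol.
M(CaCO3) = 40.08 + 12.01 + 3(16.00) = 100.09 g/mol.
n(Ca(OH)2) = 314.4 g / 74.096 g/mol = 4.242 mol.
From the equation the Ca(OH)2:CaCO3 mole ratio is 1:1, so n(CaCO3) = 4.242 × 1/1 = 4.242 mol.
Mass of CaCO3 = 4.242 mol × 100.09 g/mol = 424.6 g.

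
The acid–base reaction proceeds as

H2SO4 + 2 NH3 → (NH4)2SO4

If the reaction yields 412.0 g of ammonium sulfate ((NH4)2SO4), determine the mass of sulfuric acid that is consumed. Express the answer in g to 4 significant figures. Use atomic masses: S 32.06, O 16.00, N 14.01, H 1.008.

305.8 g

M((NH4)2SO4) = 2(14.01) + 8(1.008) + 32.06 + 4(16.00) = 132.144 g/mol.
M(H2SO4) = 2(1.008) + 32.06 + 4(16.00) = 98.076 g/mol.
n((NH4)2SO4) = 412.00 g / 132.144 g/mol = 3.1178 mol.
From the equation the (NH4)2SO4:H2SO4 mole ratio is 1:1, so n(H2SO4) = 3.1178 × 1/1 = 3.1178 mol.
Mass of H2SO4 = 3.1178 mol × 98.076 g/mol = 305.78 g.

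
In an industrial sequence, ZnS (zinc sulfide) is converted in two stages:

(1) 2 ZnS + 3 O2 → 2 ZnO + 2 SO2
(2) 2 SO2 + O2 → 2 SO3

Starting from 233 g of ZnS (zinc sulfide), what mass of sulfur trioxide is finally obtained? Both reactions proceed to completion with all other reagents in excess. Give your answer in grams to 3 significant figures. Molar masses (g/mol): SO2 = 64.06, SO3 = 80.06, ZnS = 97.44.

n(ZnS) = 233.0 / 97.44 = 2.391 mol.
Step 1 gives a 2:2 ratio of ZnS to SO2, so n(SO2) = 2.391 mol.
In step 2 the SO2:SO3 ratio is 2:2, so n(SO3) = 2.391 mol.
Mass of SO3 = 2.391 × 80.06 = 191.4 g.

191 g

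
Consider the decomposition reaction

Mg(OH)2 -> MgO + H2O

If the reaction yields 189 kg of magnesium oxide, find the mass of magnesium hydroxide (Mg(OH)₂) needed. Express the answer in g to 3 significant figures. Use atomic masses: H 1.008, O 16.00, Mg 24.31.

273000 g

M(MgO) = 24.31 + 16.00 = 40.31 g/mol.
M(Mg(OH)2) = 24.31 + 2(16.00) + 2(1.008) = 58.326 g/mol.
Convert: 189 kg = 189000 g.
n(MgO) = 189000 g / 40.31 g/mol = 4689 mol.
From the equation the MgO:Mg(OH)2 mole ratio is 1:1, so n(Mg(OH)2) = 4689 × 1/1 = 4689 mol.
Mass of Mg(OH)2 = 4689 mol × 58.326 g/mol = 273500 g.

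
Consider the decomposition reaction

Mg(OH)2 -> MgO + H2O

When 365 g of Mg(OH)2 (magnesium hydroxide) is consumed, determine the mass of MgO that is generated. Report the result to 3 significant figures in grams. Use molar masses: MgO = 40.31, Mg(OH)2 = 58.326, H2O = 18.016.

252 g

n(Mg(OH)2) = 365.0 g / 58.326 g/mol = 6.258 mol.
From the equation the Mg(OH)2:MgO mole ratio is 1:1, so n(MgO) = 6.258 × 1/1 = 6.258 mol.
Mass of MgO = 6.258 mol × 40.31 g/mol = 252.3 g.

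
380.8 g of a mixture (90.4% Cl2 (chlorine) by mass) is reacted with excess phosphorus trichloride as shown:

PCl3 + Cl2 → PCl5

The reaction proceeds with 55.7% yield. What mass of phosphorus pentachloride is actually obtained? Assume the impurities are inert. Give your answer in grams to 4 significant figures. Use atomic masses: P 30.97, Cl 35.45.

Pure Cl2 available = 380.8 g × 0.904 = 344.24 g.
M(Cl2) = 2(35.45) = 70.90 g/mol.
M(PCl5) = 30.97 + 5(35.45) = 208.22 g/mol.
n(Cl2) = 344.24 g / 70.90 g/mol = 4.8553 mol.
From the equation the Cl2:PCl5 mole ratio is 1:1, so n(PCl5) = 4.8553 × 1/1 = 4.8553 mol.
Mass of PCl5 = 4.8553 mol × 208.22 g/mol = 1011.0 g.
Actual mass collected = 1011.0 g × 0.557 = 563.11 g.

563.1 g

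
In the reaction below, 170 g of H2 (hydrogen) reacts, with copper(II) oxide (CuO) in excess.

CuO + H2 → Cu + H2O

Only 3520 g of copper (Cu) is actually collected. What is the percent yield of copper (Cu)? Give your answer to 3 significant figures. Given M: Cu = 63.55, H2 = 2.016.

65.7 %

n(H2) = 170.0 g / 2.016 g/mol = 84.33 mol.
From the equation the H2:Cu mole ratio is 1:1, so n(Cu) = 84.33 × 1/1 = 84.33 mol.
Mass of Cu = 84.33 mol × 63.55 g/mol = 5359 g.
This is the theoretical yield. Percent yield = 3520 g / 5359 g × 100% = 65.69%.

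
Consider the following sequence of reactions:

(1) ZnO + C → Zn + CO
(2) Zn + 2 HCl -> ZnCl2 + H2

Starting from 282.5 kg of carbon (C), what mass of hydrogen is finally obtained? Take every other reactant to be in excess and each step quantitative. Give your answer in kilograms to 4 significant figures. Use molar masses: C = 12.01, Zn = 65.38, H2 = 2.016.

282.5 kg = 282500 g.
n(C) = 282500 / 12.01 = 23522 mol.
Step 1 gives a 1:1 ratio of C to Zn, so n(Zn) = 23522 mol.
In step 2 the Zn:H2 ratio is 1:1, so n(H2) = 23522 mol.
Mass of H2 = 23522 × 2.016 = 47420 g = 47.42 kg.

47.42 kg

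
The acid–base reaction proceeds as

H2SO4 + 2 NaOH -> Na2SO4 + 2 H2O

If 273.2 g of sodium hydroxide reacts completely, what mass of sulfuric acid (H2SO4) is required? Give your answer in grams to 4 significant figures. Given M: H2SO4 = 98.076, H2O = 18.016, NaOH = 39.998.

334.9 g

n(NaOH) = 273.20 g / 39.998 g/mol = 6.8303 mol.
From the equation the NaOH:H2SO4 mole ratio is 2:1, so n(H2SO4) = 6.8303 × 1/2 = 3.4152 mol.
Mass of H2SO4 = 3.4152 mol × 98.076 g/mol = 334.95 g.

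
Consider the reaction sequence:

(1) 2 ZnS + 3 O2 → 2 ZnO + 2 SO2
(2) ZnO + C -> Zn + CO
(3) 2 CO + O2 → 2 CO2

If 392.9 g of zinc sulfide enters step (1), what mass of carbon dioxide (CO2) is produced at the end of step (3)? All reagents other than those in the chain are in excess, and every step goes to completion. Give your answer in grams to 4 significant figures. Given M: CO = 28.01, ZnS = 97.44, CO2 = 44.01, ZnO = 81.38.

n(ZnS) = 392.9 / 97.44 = 4.0322 mol.
Reaction (1): ZnS→ZnO ratio 2:2 ⇒ n(ZnO) = 4.0322 mol.
Reaction (2): ZnO→CO ratio 1:1 ⇒ n(CO) = 4.0322 mol.
Reaction (3): CO→CO2 ratio 2:2 ⇒ n(CO2) = 4.0322 mol.
Mass of CO2 = 4.0322 × 44.01 = 177.46 g.

177.5 g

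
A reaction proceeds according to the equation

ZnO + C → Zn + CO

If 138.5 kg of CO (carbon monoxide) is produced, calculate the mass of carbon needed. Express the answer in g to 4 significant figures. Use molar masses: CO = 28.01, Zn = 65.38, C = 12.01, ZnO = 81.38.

59390 g

Convert: 138.5 kg = 138500 g.
n(CO) = 138500 g / 28.01 g/mol = 4944.7 mol.
From the equation the CO:C mole ratio is 1:1, so n(C) = 4944.7 × 1/1 = 4944.7 mol.
Mass of C = 4944.7 mol × 12.01 g/mol = 59385 g.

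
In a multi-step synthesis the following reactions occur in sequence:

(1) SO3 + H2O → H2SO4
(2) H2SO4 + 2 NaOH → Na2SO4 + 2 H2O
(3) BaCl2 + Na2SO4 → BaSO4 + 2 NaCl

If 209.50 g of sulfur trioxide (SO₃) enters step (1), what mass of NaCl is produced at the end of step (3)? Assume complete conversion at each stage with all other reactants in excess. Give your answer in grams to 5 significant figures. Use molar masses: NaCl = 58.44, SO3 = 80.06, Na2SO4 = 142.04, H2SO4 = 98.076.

n(SO3) = 209.50 / 80.06 = 2.61679 mol.
Reaction (1): SO3→H2SO4 ratio 1:1 ⇒ n(H2SO4) = 2.61679 mol.
Reaction (2): H2SO4→Na2SO4 ratio 1:1 ⇒ n(Na2SO4) = 2.61679 mol.
Reaction (3): Na2SO4→NaCl ratio 1:2 ⇒ n(NaCl) = 5.23357 mol.
Mass of NaCl = 5.23357 × 58.44 = 305.850 g.

305.85 g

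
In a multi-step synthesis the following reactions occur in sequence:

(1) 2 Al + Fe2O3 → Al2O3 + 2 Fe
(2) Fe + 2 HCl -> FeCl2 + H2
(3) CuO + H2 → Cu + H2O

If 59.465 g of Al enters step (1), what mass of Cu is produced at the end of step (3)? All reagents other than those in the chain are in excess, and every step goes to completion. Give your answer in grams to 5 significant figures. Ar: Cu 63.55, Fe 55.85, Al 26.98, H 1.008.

M(Al) = 26.98 g/mol.
M(Cu) = 63.55 g/mol.
n(Al) = 59.465 / 26.98 = 2.20404 mol.
Reaction (1): Al→Fe ratio 2:2 ⇒ n(Fe) = 2.20404 mol.
Reaction (2): Fe→H2 ratio 1:1 ⇒ n(H2) = 2.20404 mol.
Reaction (3): H2→Cu ratio 1:1 ⇒ n(Cu) = 2.20404 mol.
Mass of Cu = 2.20404 × 63.55 = 140.067 g.

140.07 g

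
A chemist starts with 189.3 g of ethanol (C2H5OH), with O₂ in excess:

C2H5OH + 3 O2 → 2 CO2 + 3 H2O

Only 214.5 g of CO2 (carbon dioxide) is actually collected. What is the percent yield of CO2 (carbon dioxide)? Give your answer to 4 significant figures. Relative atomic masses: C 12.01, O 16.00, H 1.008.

M(C2H5OH) = 2(12.01) + 6(1.008) + 16.00 = 46.068 g/mol.
M(CO2) = 12.01 + 2(16.00) = 44.01 g/mol.
n(C2H5OH) = 189.30 g / 46.068 g/mol = 4.1091 mol.
From the equation the C2H5OH:CO2 mole ratio is 1:2, so n(CO2) = 4.1091 × 2/1 = 8.2183 mol.
Mass of CO2 = 8.2183 mol × 44.01 g/mol = 361.69 g.
This is the theoretical yield. Percent yield = 214.5 g / 361.69 g × 100% = 59.305%.

59.31 %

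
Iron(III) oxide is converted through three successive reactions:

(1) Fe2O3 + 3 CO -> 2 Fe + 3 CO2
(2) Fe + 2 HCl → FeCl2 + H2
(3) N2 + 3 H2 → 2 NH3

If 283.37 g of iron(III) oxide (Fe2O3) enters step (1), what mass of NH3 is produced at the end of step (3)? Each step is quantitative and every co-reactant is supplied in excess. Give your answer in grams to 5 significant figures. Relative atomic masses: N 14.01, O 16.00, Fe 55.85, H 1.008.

M(Fe2O3) = 2(55.85) + 3(16.00) = 159.70 g/mol.
M(NH3) = 14.01 + 3(1.008) = 17.034 g/mol.
n(Fe2O3) = 283.37 / 159.70 = 1.77439 mol.
Reaction (1): Fe2O3→Fe ratio 1:2 ⇒ n(Fe) = 3.54878 mol.
Reaction (2): Fe→H2 ratio 1:1 ⇒ n(H2) = 3.54878 mol.
Reaction (3): H2→NH3 ratio 3:2 ⇒ n(NH3) = 2.36585 mol.
Mass of NH3 = 2.36585 × 17.034 = 40.2999 g.

40.300 g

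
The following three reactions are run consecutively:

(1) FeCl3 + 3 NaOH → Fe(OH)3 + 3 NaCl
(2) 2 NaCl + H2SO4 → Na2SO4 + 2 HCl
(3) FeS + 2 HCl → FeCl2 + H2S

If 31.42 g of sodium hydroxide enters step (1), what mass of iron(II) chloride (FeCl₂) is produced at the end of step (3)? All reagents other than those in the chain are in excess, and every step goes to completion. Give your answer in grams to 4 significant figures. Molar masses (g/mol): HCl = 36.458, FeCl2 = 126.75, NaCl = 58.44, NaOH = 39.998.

49.78 g

n(NaOH) = 31.42 / 39.998 = 0.78554 mol.
Reaction (1): NaOH→NaCl ratio 3:3 ⇒ n(NaCl) = 0.78554 mol.
Reaction (2): NaCl→HCl ratio 2:2 ⇒ n(HCl) = 0.78554 mol.
Reaction (3): HCl→FeCl2 ratio 2:1 ⇒ n(FeCl2) = 0.39277 mol.
Mass of FeCl2 = 0.39277 × 126.75 = 49.784 g.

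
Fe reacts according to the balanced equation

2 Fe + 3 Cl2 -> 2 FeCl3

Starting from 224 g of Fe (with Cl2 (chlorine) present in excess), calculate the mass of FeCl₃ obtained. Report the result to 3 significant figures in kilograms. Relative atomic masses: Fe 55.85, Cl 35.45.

M(Fe) = 55.85 g/mol.
M(FeCl3) = 55.85 + 3(35.45) = 162.20 g/mol.
n(Fe) = 224.0 g / 55.85 g/mol = 4.011 mol.
From the equation the Fe:FeCl3 mole ratio is 2:2, so n(FeCl3) = 4.011 × 2/2 = 4.011 mol.
Mass of FeCl3 = 4.011 mol × 162.20 g/mol = 650.5 g.
Converting to kg: 650.5 g = 0.651 kg.

0.651 kg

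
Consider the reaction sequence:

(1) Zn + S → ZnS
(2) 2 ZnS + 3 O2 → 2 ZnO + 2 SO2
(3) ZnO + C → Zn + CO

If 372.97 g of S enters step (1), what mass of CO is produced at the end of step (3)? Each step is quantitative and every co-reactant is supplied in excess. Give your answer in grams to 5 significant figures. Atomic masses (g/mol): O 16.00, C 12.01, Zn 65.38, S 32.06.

M(S) = 32.06 g/mol.
M(CO) = 12.01 + 16.00 = 28.01 g/mol.
n(S) = 372.97 / 32.06 = 11.6335 mol.
Reaction (1): S→ZnS ratio 1:1 ⇒ n(ZnS) = 11.6335 mol.
Reaction (2): ZnS→ZnO ratio 2:2 ⇒ n(ZnO) = 11.6335 mol.
Reaction (3): ZnO→CO ratio 1:1 ⇒ n(CO) = 11.6335 mol.
Mass of CO = 11.6335 × 28.01 = 325.854 g.

325.85 g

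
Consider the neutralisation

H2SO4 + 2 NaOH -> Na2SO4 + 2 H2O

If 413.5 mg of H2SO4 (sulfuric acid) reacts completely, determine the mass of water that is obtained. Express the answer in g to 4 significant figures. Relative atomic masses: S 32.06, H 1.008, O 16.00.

M(H2SO4) = 2(1.008) + 32.06 + 4(16.00) = 98.076 g/mol.
M(H2O) = 2(1.008) + 16.00 = 18.016 g/mol.
Convert: 413.5 mg = 0.41350 g.
n(H2SO4) = 0.41350 g / 98.076 g/mol = 0.0042161 mol.
From the equation the H2SO4:H2O mole ratio is 1:2, so n(H2O) = 0.0042161 × 2/1 = 0.0084322 mol.
Mass of H2O = 0.0084322 mol × 18.016 g/mol = 0.15192 g.

0.1519 g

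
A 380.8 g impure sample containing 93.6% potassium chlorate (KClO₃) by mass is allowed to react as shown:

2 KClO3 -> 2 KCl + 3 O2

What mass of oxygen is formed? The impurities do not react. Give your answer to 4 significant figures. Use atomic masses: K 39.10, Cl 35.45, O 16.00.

Mass of pure KClO3 = 380.8 g × 0.936 = 356.43 g.
M(KClO3) = 39.10 + 35.45 + 3(16.00) = 122.55 g/mol.
M(O2) = 2(16.00) = 32.00 g/mol.
n(KClO3) = 356.43 g / 122.55 g/mol = 2.9084 mol.
From the equation the KClO3:O2 mole ratio is 2:3, so n(O2) = 2.9084 × 3/2 = 4.3627 mol.
Mass of O2 = 4.3627 mol × 32.00 g/mol = 139.60 g.

139.6 g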